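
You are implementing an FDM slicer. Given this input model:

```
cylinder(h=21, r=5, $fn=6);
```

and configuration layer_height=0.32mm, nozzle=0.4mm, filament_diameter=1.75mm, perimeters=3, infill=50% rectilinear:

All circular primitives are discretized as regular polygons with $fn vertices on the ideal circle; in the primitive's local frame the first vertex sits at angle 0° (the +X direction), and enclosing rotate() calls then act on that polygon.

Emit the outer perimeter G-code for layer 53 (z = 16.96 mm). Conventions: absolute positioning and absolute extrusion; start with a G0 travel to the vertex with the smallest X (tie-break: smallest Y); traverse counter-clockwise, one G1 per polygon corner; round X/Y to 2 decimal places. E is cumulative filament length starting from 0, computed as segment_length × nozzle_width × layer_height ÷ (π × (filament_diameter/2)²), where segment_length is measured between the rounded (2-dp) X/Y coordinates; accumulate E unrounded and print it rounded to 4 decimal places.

At z = 16.96 mm: the cylinder: section is a regular 6-gon, circumradius r=5. The outline is a single polygon with 6 vertices. Extrusion per mm of travel: 0.4 × 0.32 / (π × 0.875²) = 0.053216. Accumulating E over each segment gives final E = 1.5965.

G0 X-5.00 Y0.00 Z16.96
G1 X-2.50 Y-4.33 E0.2661
G1 X2.50 Y-4.33 E0.5322
G1 X5.00 Y0.00 E0.7982
G1 X2.50 Y4.33 E1.0643
G1 X-2.50 Y4.33 E1.3304
G1 X-5.00 Y0.00 E1.5965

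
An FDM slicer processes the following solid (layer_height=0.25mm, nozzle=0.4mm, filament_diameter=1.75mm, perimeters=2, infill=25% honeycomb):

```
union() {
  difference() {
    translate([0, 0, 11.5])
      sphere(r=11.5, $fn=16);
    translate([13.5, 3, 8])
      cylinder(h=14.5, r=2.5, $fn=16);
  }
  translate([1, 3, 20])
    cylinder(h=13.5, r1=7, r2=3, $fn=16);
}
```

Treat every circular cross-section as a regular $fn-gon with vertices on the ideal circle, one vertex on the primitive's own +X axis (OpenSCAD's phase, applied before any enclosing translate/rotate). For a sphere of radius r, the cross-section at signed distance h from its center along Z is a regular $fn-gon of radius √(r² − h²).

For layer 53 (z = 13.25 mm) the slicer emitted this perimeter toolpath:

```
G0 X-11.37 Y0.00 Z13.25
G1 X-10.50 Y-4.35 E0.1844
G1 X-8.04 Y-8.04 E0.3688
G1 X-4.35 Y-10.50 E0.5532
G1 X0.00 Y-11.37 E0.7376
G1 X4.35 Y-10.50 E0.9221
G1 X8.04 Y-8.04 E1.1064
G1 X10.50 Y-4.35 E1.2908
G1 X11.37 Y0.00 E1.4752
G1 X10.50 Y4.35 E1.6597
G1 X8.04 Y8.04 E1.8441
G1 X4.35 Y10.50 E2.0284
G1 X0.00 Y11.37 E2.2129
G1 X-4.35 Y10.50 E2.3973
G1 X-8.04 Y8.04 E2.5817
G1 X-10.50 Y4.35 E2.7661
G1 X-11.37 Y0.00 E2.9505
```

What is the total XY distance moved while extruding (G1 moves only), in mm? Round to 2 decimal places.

Sum the Euclidean lengths of each G1 segment: total = 70.97 mm.

70.97 mm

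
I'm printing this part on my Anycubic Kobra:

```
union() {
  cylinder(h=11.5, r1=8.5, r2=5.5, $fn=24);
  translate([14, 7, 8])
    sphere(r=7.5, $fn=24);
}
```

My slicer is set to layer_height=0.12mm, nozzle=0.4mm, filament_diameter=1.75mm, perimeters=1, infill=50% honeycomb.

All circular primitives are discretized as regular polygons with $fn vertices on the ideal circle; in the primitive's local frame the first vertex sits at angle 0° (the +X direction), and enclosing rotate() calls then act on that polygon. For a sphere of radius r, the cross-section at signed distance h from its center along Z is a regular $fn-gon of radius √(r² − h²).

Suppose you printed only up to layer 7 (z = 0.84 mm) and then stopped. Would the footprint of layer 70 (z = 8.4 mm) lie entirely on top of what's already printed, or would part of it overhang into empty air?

Compare the two slices. At z = 0.84: the cone: at t=0.073 of its height the radius interpolates to r₁+(r₂−r₁)t = 8.281, giving a regular 24-gon of that circumradius (area = (24/2)·8.281²·sin(360°/24) = 212.98 mm²); the r=7.5 sphere at (14, 7) slices to a regular 24-gon of circumradius 2.233 (√(r²−h²) with h=7.16 from center) (area = (24/2)·2.233²·sin(360°/24) = 15.48 mm²); Combining (union): the 2 present regions are separate (no shared area or edge), so areas and boundary lengths simply add and each stays a separate island — area = 228.46 mm². At z = 8.4: the cone (r1=8.5→r2=5.5) has section circumradius 6.309 here — a regular 24-gon (area = (24/2)·6.309²·sin(360°/24) = 123.61 mm²); the sphere at (14, 7): section is a regular 24-gon, circumradius = √(r²−h²) = √(7.5²−0.4²) = 7.489 (area = (24/2)·7.489²·sin(360°/24) = 174.21 mm²); Merging all regions: the 2 present regions are separate (no shared area or edge), so areas and boundary lengths simply add and each stays a separate island — area = 297.82 mm². Checking containment: at z = 8.4 the cross-section extends beyond the z = 0.84 cross-section by about 158.70 mm².

part overhangs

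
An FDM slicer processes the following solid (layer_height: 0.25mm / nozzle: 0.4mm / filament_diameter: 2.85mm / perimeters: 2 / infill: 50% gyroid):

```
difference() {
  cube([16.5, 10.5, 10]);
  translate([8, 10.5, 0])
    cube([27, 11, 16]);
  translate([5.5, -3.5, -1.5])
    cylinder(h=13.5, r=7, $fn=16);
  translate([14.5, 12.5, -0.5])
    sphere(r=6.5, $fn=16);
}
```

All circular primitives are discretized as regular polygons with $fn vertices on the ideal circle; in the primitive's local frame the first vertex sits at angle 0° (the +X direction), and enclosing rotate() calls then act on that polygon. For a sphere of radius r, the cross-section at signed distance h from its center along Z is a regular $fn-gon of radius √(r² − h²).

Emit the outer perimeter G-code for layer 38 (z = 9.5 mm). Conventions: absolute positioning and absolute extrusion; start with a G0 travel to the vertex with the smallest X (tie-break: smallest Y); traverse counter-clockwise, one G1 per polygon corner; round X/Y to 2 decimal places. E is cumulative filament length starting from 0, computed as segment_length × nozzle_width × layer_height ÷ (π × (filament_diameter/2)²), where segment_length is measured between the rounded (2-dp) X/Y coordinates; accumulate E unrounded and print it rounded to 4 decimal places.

G0 X0.00 Y0.63 Z9.50
G1 X0.55 Y1.45 E0.0155
G1 X2.82 Y2.97 E0.0583
G1 X5.50 Y3.50 E0.1011
G1 X8.18 Y2.97 E0.1439
G1 X10.45 Y1.45 E0.1868
G1 X11.42 Y0.00 E0.2141
G1 X16.50 Y0.00 E0.2938
G1 X16.50 Y10.50 E0.4583
G1 X0.00 Y10.50 E0.7170
G1 X0.00 Y0.63 E0.8717

At z = 9.5 mm: the cube (footprint 16.5×10.5) is included at this height; the 27×11 cube at (8, 10.5) contributes its full rectangle; the r=7 cylinder at (5.5, -3.5) gives a regular 16-gon of circumradius 7 (constant along its height); the sphere at (14.5, 12.5) is not intersected at this z (|z−center|=10.000 > r=6.5); Taking the first minus the rest: starting from the 16.5×10.5 cube, the 27×11 cube at (8, 10.5) misses the remaining region (no effect); the r=7 cylinder at (5.5, -3.5) partially overlaps it — only the 28.63 mm² overlap (of its 150.01 mm²) is removed, clipping the outline — 1 connected region. The outline is a single polygon with 10 vertices. Extrusion per mm of travel: 0.4 × 0.25 / (π × 1.425²) = 0.015675. Accumulating E over each segment gives final E = 0.8717.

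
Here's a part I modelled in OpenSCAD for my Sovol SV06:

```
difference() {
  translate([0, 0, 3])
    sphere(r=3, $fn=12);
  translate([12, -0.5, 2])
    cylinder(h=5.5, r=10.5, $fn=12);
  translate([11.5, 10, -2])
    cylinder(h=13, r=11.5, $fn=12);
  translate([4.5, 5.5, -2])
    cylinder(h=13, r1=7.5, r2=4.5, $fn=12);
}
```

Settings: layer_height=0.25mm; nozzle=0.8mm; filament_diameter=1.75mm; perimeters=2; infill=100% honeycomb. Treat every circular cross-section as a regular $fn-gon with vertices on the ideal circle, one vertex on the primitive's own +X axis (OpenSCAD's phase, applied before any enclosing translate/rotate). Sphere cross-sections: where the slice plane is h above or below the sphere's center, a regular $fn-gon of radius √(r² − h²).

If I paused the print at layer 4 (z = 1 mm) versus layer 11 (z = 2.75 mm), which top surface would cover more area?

layer 11 (z = 2.75 mm)

Layer 4 (z = 1): the sphere: section is a regular 12-gon, circumradius = √(r²−h²) = √(3²−2²) = 2.236 (area = (12/2)·2.236²·sin(360°/12) = 15.00 mm²); the cylinder at (12, -0.5) is not intersected at this z (z outside [2, 7.5]); the r=11.5 cylinder at (11.5, 10) contributes a regular 12-gon of circumradius 11.5 (area = (12/2)·11.500²·sin(360°/12) = 396.75 mm²); the cone at (4.5, 5.5): at t=0.231 of its height the radius interpolates to r₁+(r₂−r₁)t = 6.808, giving a regular 12-gon of that circumradius (area = (12/2)·6.808²·sin(360°/12) = 139.03 mm²); After the difference (first − rest): starting from the r=3 sphere (15.00 mm²), the r=11.5 cylinder at (11.5, 10) misses the remaining region (no effect); the cone at (4.5, 5.5) partially overlaps it — only the 5.07 mm² overlap (of its 139.03 mm²) is removed, clipping the outline — area = 9.93 mm². So its area = 9.93 mm². Layer 11 (z = 2.75): the sphere: section is a regular 12-gon, circumradius = √(r²−h²) = √(3²−0.25²) = 2.990 (area = (12/2)·2.990²·sin(360°/12) = 26.81 mm²); the r=10.5 cylinder at (12, -0.5) gives a regular 12-gon of circumradius 10.5 (constant along its height) (area = (12/2)·10.500²·sin(360°/12) = 330.75 mm²); the cylinder at (11.5, 10): section is a regular 12-gon, circumradius r=11.5 (area = (12/2)·11.500²·sin(360°/12) = 396.75 mm²); the cone at (4.5, 5.5) (r1=7.5→r2=4.5) has section circumradius 6.404 here — a regular 12-gon (area = (12/2)·6.404²·sin(360°/12) = 123.03 mm²); After the difference (first − rest): starting from the r=3 sphere (26.81 mm²), the r=10.5 cylinder at (12, -0.5) partially overlaps it — only the 3.58 mm² overlap (of its 330.75 mm²) is removed, clipping the outline; the r=11.5 cylinder at (11.5, 10) misses the remaining region (no effect); the cone at (4.5, 5.5) partially overlaps it — only the 5.54 mm² overlap (of its 123.03 mm²) is removed, clipping the outline — area = 17.69 mm². So its area = 17.69 mm². Layer 11 is larger (17.69 vs 9.93 mm²).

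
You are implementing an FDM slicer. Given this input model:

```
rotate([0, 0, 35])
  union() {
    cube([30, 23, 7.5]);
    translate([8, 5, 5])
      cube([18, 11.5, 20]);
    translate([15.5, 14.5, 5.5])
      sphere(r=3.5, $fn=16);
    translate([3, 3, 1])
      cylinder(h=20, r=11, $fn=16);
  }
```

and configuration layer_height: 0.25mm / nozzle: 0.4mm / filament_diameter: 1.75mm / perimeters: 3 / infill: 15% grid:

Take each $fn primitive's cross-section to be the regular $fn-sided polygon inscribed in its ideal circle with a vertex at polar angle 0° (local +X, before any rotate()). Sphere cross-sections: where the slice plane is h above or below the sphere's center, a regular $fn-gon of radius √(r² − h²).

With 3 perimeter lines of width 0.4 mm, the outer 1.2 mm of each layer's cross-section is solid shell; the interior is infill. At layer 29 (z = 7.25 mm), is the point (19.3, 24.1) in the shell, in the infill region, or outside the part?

shell

At z = 7.25 mm: the cube is present — its section is the full 30×23 rectangle; the 18×11.5 cube at (8, 5) contributes its full rectangle; the r=3.5 sphere at (15.5, 14.5) contributes a regular 16-gon of circumradius √(3.5²−1.75²) = 3.031; the cylinder at (3, 3): section is a regular 16-gon, circumradius r=11; Taking the union: the regions partially overlap (shared area 400.95 mm²), so overlapping operands fuse into one piece — 1 connected region; (whole slice rotated 35° about Z — lengths, areas and connectivity unchanged). Overall, the cross-section is a single solid region. Undo the 35° rotation: the query point maps to (29.633, 8.672) in the un-rotated model frame. The nearest boundary edge runs (30.00, 23.00)→(30.00, 0.00); distance from the point to it = 0.37 mm. The point is inside the cross-section, 0.37 mm from the nearest boundary — within the 1.2 mm shell band (3 × 0.4).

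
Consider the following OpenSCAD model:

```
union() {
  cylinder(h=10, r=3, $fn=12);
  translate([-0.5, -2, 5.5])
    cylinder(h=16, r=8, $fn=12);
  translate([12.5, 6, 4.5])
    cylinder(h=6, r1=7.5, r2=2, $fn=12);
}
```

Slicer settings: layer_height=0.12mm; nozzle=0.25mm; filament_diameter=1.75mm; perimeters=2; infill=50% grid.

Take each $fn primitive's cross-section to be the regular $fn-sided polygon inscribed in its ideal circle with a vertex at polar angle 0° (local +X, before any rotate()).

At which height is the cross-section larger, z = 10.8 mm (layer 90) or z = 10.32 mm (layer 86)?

Layer 90 (z = 10.8): the cylinder is not intersected at this z (z outside [0, 10]); the r=8 cylinder at (-0.5, -2) contributes a regular 12-gon of circumradius 8 (area = (12/2)·8.000²·sin(360°/12) = 192.00 mm²); the cone at (12.5, 6) does not reach this height (z outside [4.5, 10.5]); Taking the union: only the r=8 cylinder at (-0.5, -2) is present, so the union is just that shape — area = 192.00 mm². So its area = 192.00 mm². Layer 86 (z = 10.32): the cylinder is not intersected at this z (z outside [0, 10]); the r=8 cylinder at (-0.5, -2) gives a regular 12-gon of circumradius 8 (constant along its height) (area = (12/2)·8.000²·sin(360°/12) = 192.00 mm²); the cone at (12.5, 6) (r1=7.5→r2=2) has section circumradius 2.165 here — a regular 12-gon (area = (12/2)·2.165²·sin(360°/12) = 14.06 mm²); Merging all regions: the 2 present regions are separate (no shared area or edge), so areas and boundary lengths simply add and each stays a separate island — area = 206.06 mm². So its area = 206.06 mm². Layer 86 is larger (206.06 vs 192.00 mm²).

layer 86 (z = 10.32 mm)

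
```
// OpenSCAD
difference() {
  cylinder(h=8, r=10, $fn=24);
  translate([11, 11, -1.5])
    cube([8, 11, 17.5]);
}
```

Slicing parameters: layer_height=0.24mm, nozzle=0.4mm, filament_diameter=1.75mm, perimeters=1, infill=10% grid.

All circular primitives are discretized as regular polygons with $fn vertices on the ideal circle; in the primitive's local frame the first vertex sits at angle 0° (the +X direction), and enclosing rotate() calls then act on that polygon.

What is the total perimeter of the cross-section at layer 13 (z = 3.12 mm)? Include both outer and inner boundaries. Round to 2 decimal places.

62.65 mm

At z = 3.12 mm: the r=10 cylinder contributes a regular 24-gon of circumradius 10 (perimeter = 2·24·10.000·sin(180°/24) = 62.65 mm); the 8×11 cube at (11, 11) contributes its full rectangle (perimeter 38.00 mm); Taking the first minus the rest: starting from the r=10 cylinder, the 8×11 cube at (11, 11) misses the remaining region (no effect) — boundary = 62.65 mm. Overall, the cross-section is a single solid region. Total boundary length (outer) = 62.65 mm.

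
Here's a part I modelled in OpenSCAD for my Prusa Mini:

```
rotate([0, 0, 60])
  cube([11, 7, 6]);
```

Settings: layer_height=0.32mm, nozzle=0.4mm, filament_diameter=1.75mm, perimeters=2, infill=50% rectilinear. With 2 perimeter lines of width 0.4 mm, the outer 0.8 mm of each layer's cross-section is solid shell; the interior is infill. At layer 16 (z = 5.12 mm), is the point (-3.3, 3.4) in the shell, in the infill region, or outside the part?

At z = 5.12 mm: the cube (footprint 11×7) is included at this height; (rotated 60° about Z; rotation is an isometry so areas/perimeters/island counts are preserved). Overall, the cross-section is a single solid region. Undo the 60° rotation: the query point maps to (1.294, 4.558) in the un-rotated model frame. The nearest boundary edge runs (0.00, 7.00)→(0.00, 0.00); distance from the point to it = 1.29 mm. The point is inside the cross-section and 1.29 mm from the nearest boundary — more than the 0.8 mm shell width (2 × 0.4), so it's in the infill interior.

infill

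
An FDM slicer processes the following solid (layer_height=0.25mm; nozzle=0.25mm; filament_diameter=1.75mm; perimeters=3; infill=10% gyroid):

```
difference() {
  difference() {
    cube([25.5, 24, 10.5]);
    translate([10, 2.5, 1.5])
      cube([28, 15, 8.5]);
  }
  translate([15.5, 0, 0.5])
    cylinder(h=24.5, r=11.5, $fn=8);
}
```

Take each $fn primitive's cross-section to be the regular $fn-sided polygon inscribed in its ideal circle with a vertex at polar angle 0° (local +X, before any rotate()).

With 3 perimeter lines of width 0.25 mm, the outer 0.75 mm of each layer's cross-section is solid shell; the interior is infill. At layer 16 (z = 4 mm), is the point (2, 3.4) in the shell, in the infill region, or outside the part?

infill

At z = 4 mm: the 25.5×24 cube contributes its full rectangle; the cube at (10, 2.5) (footprint 28×15) is included at this height; After the difference (first − rest): starting from the 25.5×24 cube, the 28×15 cube at (10, 2.5) partially overlaps it — only the 232.50 mm² overlap (of its 420.00 mm²) is removed, clipping the outline — 1 connected region; the cylinder at (15.5, 0): section is a regular 8-gon, circumradius r=11.5; Taking the first minus the rest: starting from the result so far, the r=11.5 cylinder at (15.5, 0) partially overlaps it — only the 75.28 mm² overlap (of its 374.06 mm²) is removed, clipping the outline — 1 connected region. Overall, the cross-section is a single solid region. The nearest boundary edge runs (0.00, 0.00)→(0.00, 24.00); distance from the point to it = 2.00 mm. The point is inside the cross-section and 2.00 mm from the nearest boundary — more than the 0.75 mm shell width (3 × 0.25), so it's in the infill interior.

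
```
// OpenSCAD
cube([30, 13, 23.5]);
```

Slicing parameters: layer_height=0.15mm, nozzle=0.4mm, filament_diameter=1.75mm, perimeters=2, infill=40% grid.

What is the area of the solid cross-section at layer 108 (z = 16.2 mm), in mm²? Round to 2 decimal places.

390.00 mm²

At z = 16.2 mm: the cube (footprint 30×13) is included at this height (area 390.00 mm²). Overall, the cross-section is a single solid region. Net area = 390.00 mm².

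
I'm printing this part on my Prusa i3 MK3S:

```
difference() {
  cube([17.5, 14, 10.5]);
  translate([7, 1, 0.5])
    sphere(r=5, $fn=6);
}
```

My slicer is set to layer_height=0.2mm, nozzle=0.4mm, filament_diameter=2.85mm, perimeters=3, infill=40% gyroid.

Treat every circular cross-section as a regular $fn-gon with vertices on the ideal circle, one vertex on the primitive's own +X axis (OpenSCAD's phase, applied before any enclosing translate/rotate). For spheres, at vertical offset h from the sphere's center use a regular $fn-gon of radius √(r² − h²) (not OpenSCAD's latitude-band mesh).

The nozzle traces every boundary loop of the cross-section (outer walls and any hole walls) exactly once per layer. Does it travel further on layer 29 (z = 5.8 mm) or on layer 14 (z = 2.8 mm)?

layer 14 (z = 2.8 mm)

Layer 29 (z = 5.8): the cube is present — its section is the full 17.5×14 rectangle (perimeter 63.00 mm); the sphere at (7, 1) is absent (|z−center|=5.300 > r=5); Subtracting the remaining from the first: none of the subtracted shapes is present at this height, so the 17.5×14 cube is unchanged — boundary = 63.00 mm. So its perimeter = 63.00 mm. Layer 14 (z = 2.8): the cube (footprint 17.5×14) is included at this height (perimeter 63.00 mm); the r=5 sphere at (7, 1) slices to a regular 6-gon of circumradius 4.440 (√(r²−h²) with h=2.3 from center) (perimeter = 2·6·4.440·sin(180°/6) = 26.64 mm); Subtracting the remaining from the first: starting from the 17.5×14 cube, the r=5 sphere at (7, 1) partially overlaps it — only the 33.91 mm² overlap (of its 51.21 mm²) is removed, clipping the outline — boundary = 70.90 mm. So its perimeter = 70.90 mm. Layer 14 is larger (70.90 vs 63.00 mm).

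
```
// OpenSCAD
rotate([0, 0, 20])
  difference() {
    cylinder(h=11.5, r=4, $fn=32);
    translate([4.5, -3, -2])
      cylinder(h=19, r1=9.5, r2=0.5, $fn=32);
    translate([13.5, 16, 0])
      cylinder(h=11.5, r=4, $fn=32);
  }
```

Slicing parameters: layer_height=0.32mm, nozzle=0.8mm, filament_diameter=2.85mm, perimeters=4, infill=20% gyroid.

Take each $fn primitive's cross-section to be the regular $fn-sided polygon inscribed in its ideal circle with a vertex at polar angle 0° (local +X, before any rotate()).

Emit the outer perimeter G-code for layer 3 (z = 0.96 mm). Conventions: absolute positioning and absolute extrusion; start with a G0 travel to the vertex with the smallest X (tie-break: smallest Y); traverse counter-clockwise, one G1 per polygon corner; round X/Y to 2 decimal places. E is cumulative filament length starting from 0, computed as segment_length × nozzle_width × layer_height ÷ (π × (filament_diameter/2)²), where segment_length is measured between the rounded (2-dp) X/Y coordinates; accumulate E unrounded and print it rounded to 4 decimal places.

At z = 0.96 mm: the r=4 cylinder gives a regular 32-gon of circumradius 4 (constant along its height); the cone at (4.5, -3) (r1=9.5→r2=0.5) has section circumradius 8.098 here — a regular 32-gon; the cylinder at (13.5, 16): section is a regular 32-gon, circumradius r=4; Taking the first minus the rest: starting from the r=4 cylinder, the cone at (4.5, -3) partially overlaps it — only the 43.05 mm² overlap (of its 204.69 mm²) is removed, clipping the outline; the r=4 cylinder at (13.5, 16) misses the remaining region (no effect) — 1 connected region; (whole slice rotated 20° about Z — lengths, areas and connectivity unchanged). The outline is a single polygon with 18 vertices. Extrusion per mm of travel: 0.8 × 0.32 / (π × 1.425²) = 0.040129. Accumulating E over each segment gives final E = 0.6425.

G0 X-4.00 Y0.17 Z0.96
G1 X-3.95 Y-0.61 E0.0314
G1 X-3.76 Y-1.37 E0.0628
G1 X-3.42 Y-2.08 E0.0944
G1 X-2.95 Y-2.70 E0.1256
G1 X-2.63 Y-2.99 E0.1429
G1 X-2.75 Y-2.51 E0.1628
G1 X-2.84 Y-0.93 E0.2263
G1 X-2.61 Y0.64 E0.2900
G1 X-2.08 Y2.14 E0.3538
G1 X-1.28 Y3.51 E0.4175
G1 X-0.96 Y3.86 E0.4365
G1 X-1.37 Y3.76 E0.4535
G1 X-2.08 Y3.42 E0.4850
G1 X-2.70 Y2.95 E0.5163
G1 X-3.23 Y2.37 E0.5478
G1 X-3.63 Y1.69 E0.5794
G1 X-3.89 Y0.95 E0.6109
G1 X-4.00 Y0.17 E0.6425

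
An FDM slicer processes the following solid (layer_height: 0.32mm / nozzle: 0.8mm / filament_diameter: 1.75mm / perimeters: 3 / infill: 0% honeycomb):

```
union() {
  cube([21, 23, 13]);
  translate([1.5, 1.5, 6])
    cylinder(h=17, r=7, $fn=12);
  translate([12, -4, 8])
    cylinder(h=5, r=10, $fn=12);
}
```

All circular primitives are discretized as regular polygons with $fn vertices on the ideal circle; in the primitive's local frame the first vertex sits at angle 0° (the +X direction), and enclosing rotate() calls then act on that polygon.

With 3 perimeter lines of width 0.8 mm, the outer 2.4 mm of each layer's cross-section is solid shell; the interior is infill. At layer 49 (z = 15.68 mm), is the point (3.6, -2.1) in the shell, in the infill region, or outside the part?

At z = 15.68 mm: the cube is absent (z outside [0, 13]); the cylinder at (1.5, 1.5): section is a regular 12-gon, circumradius r=7; the cylinder at (12, -4) is not intersected at this z (z outside [8, 13]); Merging all regions: only the r=7 cylinder at (1.5, 1.5) is present, so the union is just that shape — 1 connected region. Overall, the cross-section is a single solid region. The nearest boundary edge runs (5.00, -4.56)→(7.56, -2.00); distance from the point to it = 2.73 mm. The point is inside the cross-section and 2.73 mm from the nearest boundary — more than the 2.4 mm shell width (3 × 0.8), so it's in the infill interior.

infill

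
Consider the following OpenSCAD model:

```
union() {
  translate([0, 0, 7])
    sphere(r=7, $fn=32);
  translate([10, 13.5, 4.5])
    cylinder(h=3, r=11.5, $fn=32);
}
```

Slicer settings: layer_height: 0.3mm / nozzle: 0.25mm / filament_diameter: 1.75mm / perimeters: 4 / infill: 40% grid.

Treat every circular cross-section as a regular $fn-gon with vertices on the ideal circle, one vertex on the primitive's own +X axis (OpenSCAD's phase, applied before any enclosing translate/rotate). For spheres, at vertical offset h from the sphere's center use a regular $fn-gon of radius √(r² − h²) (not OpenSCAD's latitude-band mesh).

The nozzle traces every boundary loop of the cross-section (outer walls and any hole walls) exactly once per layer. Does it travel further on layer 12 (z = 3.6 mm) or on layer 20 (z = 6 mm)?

Layer 12 (z = 3.6): the r=7 sphere contributes a regular 32-gon of circumradius √(7²−3.4²) = 6.119 (perimeter = 2·32·6.119·sin(180°/32) = 38.38 mm); the cylinder at (10, 13.5) is not intersected at this z (z outside [4.5, 7.5]); Taking the union: only the r=7 sphere is present, so the union is just that shape — boundary = 38.38 mm. So its perimeter = 38.38 mm. Layer 20 (z = 6): the r=7 sphere contributes a regular 32-gon of circumradius √(7²−1²) = 6.928 (perimeter = 2·32·6.928·sin(180°/32) = 43.46 mm); the r=11.5 cylinder at (10, 13.5) gives a regular 32-gon of circumradius 11.5 (constant along its height) (perimeter = 2·32·11.500·sin(180°/32) = 72.14 mm); Combining (union): the regions partially overlap (shared area 7.56 mm²), so the edge portions inside another operand are dropped and the merged outline is re-measured after clipping — boundary = 100.78 mm. So its perimeter = 100.78 mm. Layer 20 is larger (100.78 vs 38.38 mm).

layer 20 (z = 6 mm)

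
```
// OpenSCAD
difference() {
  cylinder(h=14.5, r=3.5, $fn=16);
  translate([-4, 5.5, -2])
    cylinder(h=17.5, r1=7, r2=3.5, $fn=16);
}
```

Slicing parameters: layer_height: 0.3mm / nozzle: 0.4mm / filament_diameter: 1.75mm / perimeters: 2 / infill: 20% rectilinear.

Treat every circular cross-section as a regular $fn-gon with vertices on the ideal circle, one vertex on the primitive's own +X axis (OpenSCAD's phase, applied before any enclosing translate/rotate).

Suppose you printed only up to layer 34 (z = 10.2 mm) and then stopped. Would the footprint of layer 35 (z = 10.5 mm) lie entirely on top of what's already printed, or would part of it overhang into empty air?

entirely on top

Compare the two slices. At z = 10.2: the cylinder: section is a regular 16-gon, circumradius r=3.5 (area = (16/2)·3.500²·sin(360°/16) = 37.50 mm²); the cone at (-4, 5.5): at t=0.697 of its height the radius interpolates to r₁+(r₂−r₁)t = 4.560, giving a regular 16-gon of that circumradius (area = (16/2)·4.560²·sin(360°/16) = 63.66 mm²); After the difference (first − rest): starting from the r=3.5 cylinder (37.50 mm²), the cone at (-4, 5.5) partially overlaps it — only the 3.19 mm² overlap (of its 63.66 mm²) is removed, clipping the outline — area = 34.31 mm². At z = 10.5: the cylinder: section is a regular 16-gon, circumradius r=3.5 (area = (16/2)·3.500²·sin(360°/16) = 37.50 mm²); the cone at (-4, 5.5): at t=0.714 of its height the radius interpolates to r₁+(r₂−r₁)t = 4.500, giving a regular 16-gon of that circumradius (area = (16/2)·4.500²·sin(360°/16) = 61.99 mm²); Subtracting the remaining from the first: starting from the r=3.5 cylinder (37.50 mm²), the cone at (-4, 5.5) partially overlaps it — only the 2.94 mm² overlap (of its 61.99 mm²) is removed, clipping the outline — area = 34.56 mm². Checking containment: the cross-section at z = 10.5 is a subset of the cross-section at z = 10.2.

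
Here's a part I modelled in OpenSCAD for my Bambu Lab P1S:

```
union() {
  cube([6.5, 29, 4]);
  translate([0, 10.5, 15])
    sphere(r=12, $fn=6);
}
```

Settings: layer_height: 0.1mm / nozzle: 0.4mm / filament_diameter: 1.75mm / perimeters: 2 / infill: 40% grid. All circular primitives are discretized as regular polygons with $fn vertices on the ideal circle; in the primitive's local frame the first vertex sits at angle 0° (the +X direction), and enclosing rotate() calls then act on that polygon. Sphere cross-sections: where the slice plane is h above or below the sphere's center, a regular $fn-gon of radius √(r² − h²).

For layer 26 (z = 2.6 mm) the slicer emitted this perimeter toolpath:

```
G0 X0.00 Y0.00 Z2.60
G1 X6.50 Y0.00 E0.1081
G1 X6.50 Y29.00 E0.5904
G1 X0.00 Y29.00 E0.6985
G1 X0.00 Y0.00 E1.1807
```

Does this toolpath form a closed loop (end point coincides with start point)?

yes

Start point (G0): (0.00, 0.00). End point (last G1): the path returns to the start — closed.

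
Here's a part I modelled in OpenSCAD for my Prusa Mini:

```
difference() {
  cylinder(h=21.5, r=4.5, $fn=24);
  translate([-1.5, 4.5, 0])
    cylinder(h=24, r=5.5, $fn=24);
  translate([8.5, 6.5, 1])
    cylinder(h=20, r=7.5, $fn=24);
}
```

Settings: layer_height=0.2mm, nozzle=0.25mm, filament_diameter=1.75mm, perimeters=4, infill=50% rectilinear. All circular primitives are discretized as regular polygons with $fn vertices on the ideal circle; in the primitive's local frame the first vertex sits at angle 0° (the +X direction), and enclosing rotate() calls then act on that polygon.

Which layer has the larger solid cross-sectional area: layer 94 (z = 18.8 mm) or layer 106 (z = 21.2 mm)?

layer 106 (z = 21.2 mm)

Layer 94 (z = 18.8): the r=4.5 cylinder gives a regular 24-gon of circumradius 4.5 (constant along its height) (area = (24/2)·4.500²·sin(360°/24) = 62.89 mm²); the r=5.5 cylinder at (-1.5, 4.5) gives a regular 24-gon of circumradius 5.5 (constant along its height) (area = (24/2)·5.500²·sin(360°/24) = 93.95 mm²); the r=7.5 cylinder at (8.5, 6.5) gives a regular 24-gon of circumradius 7.5 (constant along its height) (area = (24/2)·7.500²·sin(360°/24) = 174.70 mm²); Subtracting the remaining from the first: starting from the r=4.5 cylinder (62.89 mm²), the r=5.5 cylinder at (-1.5, 4.5) partially overlaps it — only the 31.96 mm² overlap (of its 93.95 mm²) is removed, clipping the outline; the r=7.5 cylinder at (8.5, 6.5) partially overlaps it — only the 1.56 mm² overlap (of its 174.70 mm²) is removed, clipping the outline — area = 29.38 mm². So its area = 29.38 mm². Layer 106 (z = 21.2): the r=4.5 cylinder gives a regular 24-gon of circumradius 4.5 (constant along its height) (area = (24/2)·4.500²·sin(360°/24) = 62.89 mm²); the r=5.5 cylinder at (-1.5, 4.5) contributes a regular 24-gon of circumradius 5.5 (area = (24/2)·5.500²·sin(360°/24) = 93.95 mm²); the cylinder at (8.5, 6.5) is not intersected at this z (z outside [1, 21]); Taking the first minus the rest: starting from the r=4.5 cylinder (62.89 mm²), the r=5.5 cylinder at (-1.5, 4.5) partially overlaps it — only the 31.96 mm² overlap (of its 93.95 mm²) is removed, clipping the outline — area = 30.94 mm². So its area = 30.94 mm². Layer 106 is larger (30.94 vs 29.38 mm²).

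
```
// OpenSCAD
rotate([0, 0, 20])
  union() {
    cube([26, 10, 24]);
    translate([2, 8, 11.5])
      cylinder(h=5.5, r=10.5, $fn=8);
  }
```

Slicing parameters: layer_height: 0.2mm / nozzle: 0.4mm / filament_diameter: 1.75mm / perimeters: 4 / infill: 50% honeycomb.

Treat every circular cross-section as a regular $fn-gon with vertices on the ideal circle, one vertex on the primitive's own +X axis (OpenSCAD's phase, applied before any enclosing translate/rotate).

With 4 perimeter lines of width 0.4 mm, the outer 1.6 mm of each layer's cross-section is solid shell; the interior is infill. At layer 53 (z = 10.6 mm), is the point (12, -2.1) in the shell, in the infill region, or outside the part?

outside

At z = 10.6 mm: the 26×10 cube contributes its full rectangle; the cylinder at (2, 8) is absent (z outside [11.5, 17]); Merging all regions: only the 26×10 cube is present, so the union is just that shape — 1 connected region; (rotated 20° about Z; rotation is an isometry so areas/perimeters/island counts are preserved). Overall, the cross-section is a single solid region. Undo the 20° rotation: the query point maps to (10.558, -6.078) in the un-rotated model frame. The nearest boundary edge runs (0.00, 0.00)→(26.00, 0.00); distance from the point to it = 6.08 mm. The point is not inside any of the regions above, so it lies outside the cross-section (6.08 mm from the nearest boundary).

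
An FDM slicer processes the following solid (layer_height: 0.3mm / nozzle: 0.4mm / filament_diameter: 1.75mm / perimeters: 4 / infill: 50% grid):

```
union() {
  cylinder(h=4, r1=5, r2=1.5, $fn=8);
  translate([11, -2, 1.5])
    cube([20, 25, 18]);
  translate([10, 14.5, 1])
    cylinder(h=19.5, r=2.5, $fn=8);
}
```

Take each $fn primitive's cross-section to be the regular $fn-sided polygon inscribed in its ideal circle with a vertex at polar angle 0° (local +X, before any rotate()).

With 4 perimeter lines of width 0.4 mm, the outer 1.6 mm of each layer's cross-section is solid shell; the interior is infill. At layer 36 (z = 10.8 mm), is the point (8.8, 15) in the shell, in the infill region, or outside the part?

At z = 10.8 mm: the cone does not reach this height (z outside [0, 4]); the cube at (11, -2) (footprint 20×25) is included at this height; the r=2.5 cylinder at (10, 14.5) gives a regular 8-gon of circumradius 2.5 (constant along its height); Merging all regions: the regions partially overlap (shared area 4.25 mm²), so overlapping operands fuse into one piece — 1 connected region. Overall, the cross-section is a single solid region. The nearest boundary edge runs (7.50, 14.50)→(8.23, 16.27); distance from the point to it = 1.01 mm. The point is inside the cross-section, 1.01 mm from the nearest boundary — within the 1.6 mm shell band (4 × 0.4).

shell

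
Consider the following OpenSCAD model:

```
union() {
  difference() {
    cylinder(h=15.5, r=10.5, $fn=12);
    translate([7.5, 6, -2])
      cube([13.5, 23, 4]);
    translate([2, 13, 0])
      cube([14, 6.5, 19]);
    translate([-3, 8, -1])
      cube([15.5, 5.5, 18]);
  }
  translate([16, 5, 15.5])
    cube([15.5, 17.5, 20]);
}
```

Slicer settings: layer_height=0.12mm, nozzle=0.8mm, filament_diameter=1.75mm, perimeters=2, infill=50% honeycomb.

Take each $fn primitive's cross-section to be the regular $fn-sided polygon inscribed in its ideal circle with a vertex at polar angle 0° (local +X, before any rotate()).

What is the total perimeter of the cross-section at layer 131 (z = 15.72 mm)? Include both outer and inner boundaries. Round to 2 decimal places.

At z = 15.72 mm: the cylinder does not reach this height (z outside [0, 15.5]); the cube at (7.5, 6) does not reach this height (z outside [-2, 2]); the cube at (2, 13) is present — its section is the full 14×6.5 rectangle (perimeter 41.00 mm); the cube at (-3, 8) (footprint 15.5×5.5) is included at this height (perimeter 42.00 mm); Subtracting the remaining from the first: the first operand is absent here, so nothing remains; the cube at (16, 5) is present — its section is the full 15.5×17.5 rectangle (perimeter 66.00 mm); Taking the union: only the 15.5×17.5 cube at (16, 5) is present, so the union is just that shape — boundary = 66.00 mm. Overall, the cross-section is a single solid region. Total boundary length (outer) = 66.00 mm.

66.00 mm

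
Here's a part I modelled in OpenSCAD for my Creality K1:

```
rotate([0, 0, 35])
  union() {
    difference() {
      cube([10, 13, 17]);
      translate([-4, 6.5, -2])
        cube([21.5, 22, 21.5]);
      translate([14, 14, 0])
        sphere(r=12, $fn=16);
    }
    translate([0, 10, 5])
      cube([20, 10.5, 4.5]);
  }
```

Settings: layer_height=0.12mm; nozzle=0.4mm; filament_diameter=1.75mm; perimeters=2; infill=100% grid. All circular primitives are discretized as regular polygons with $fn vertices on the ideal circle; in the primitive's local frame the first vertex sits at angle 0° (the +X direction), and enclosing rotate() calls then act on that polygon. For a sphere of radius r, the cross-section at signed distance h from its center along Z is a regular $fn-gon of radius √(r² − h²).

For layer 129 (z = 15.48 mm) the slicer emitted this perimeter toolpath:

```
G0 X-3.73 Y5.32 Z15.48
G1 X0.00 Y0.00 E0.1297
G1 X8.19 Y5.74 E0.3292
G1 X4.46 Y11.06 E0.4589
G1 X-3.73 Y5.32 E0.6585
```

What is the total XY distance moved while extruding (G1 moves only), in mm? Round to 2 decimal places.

33.00 mm

Sum the Euclidean lengths of each G1 segment: total = 33.00 mm.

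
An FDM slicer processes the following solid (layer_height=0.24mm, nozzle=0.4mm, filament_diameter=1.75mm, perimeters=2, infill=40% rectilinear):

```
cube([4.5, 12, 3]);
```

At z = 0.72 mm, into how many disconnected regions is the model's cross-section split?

1

At z = 0.72 mm: the cube is present — its section is the full 4.5×12 rectangle. The result has 1 disconnected region.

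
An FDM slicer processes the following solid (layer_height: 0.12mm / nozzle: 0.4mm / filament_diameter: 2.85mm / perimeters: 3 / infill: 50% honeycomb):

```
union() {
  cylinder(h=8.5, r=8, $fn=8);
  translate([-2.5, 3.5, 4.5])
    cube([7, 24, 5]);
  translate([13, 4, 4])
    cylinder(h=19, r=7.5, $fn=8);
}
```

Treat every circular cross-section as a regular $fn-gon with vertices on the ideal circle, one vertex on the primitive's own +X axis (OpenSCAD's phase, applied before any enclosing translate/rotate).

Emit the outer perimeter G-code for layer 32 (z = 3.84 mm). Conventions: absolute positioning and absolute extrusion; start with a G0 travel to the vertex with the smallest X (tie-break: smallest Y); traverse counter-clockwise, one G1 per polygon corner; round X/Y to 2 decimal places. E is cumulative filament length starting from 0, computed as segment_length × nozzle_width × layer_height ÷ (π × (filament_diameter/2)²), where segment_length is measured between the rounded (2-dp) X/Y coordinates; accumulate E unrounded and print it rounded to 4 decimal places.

At z = 3.84 mm: the cylinder: section is a regular 8-gon, circumradius r=8; the cube at (-2.5, 3.5) does not reach this height (z outside [4.5, 9.5]); the cylinder at (13, 4) does not reach this height (z outside [4, 23]); Taking the union: only the r=8 cylinder is present, so the union is just that shape — 1 connected region. The outline is a single polygon with 8 vertices. Extrusion per mm of travel: 0.4 × 0.12 / (π × 1.425²) = 0.007524. Accumulating E over each segment gives final E = 0.3687.

G0 X-8.00 Y0.00 Z3.84
G1 X-5.66 Y-5.66 E0.0461
G1 X0.00 Y-8.00 E0.0922
G1 X5.66 Y-5.66 E0.1382
G1 X8.00 Y0.00 E0.1843
G1 X5.66 Y5.66 E0.2304
G1 X0.00 Y8.00 E0.2765
G1 X-5.66 Y5.66 E0.3226
G1 X-8.00 Y0.00 E0.3687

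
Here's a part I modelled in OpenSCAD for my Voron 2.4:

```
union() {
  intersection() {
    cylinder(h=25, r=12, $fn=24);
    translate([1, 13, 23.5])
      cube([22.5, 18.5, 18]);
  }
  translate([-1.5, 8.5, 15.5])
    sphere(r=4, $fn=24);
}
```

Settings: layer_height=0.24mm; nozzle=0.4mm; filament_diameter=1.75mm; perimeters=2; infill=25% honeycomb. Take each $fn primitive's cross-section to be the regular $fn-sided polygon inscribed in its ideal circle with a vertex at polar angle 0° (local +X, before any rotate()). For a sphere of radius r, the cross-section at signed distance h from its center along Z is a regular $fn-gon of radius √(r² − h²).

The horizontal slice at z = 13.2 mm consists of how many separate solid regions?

At z = 13.2 mm: the cylinder: section is a regular 24-gon, circumradius r=12; the cube at (1, 13) is not intersected at this z (z outside [23.5, 41.5]); Taking the intersection: at least one operand is absent at this height, so nothing remains; the r=4 sphere at (-1.5, 8.5) contributes a regular 24-gon of circumradius √(4²−2.3²) = 3.273; Merging all regions: only the r=4 sphere at (-1.5, 8.5) is present, so the union is just that shape — 1 connected region. The result has 1 disconnected region.

1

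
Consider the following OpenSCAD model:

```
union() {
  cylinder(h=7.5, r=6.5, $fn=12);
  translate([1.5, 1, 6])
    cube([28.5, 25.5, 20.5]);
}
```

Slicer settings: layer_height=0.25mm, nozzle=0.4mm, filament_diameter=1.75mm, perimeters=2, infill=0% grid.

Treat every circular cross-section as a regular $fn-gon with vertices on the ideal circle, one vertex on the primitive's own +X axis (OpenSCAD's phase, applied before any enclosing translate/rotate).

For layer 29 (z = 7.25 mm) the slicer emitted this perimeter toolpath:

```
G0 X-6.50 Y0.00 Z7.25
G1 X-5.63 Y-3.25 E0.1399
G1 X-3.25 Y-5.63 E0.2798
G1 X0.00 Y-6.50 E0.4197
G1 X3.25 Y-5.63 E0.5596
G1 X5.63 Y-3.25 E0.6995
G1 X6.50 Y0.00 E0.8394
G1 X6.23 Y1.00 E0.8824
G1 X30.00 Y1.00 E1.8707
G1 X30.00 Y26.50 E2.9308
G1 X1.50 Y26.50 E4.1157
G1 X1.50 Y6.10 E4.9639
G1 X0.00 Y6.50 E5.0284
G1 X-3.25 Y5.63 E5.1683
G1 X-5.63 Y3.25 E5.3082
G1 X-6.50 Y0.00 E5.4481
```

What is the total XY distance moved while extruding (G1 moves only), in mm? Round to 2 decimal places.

Sum the Euclidean lengths of each G1 segment: total = 131.04 mm.

131.04 mm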